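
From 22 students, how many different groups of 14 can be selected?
C(22,14) = 22!/(14!×8!) = 319770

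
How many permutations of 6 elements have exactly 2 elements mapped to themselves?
Choose the 2 fixed points C(6,2) = 15, derange the rest: !4 = Σ_{j=0}^{4} (-1)^j·4!/j! = 24 - 24 + 12 - 4 + 1 = 9. Product = 15 × 9 = 135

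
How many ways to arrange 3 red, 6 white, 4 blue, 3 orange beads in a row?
16! / (3! × 6! × 4! × 3!) = 33633600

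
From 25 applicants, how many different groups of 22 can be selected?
C(25,22) = 25!/(22!×3!) = 2300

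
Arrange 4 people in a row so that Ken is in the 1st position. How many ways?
Fix one position: (4-1)! = 6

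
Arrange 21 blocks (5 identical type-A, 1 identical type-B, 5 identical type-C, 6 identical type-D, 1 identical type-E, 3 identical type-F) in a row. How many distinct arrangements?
21! / (5! × 1! × 5! × 6! × 1! × 3!) = 821292151680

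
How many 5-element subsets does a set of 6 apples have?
C(6,5) = 6!/(5!×1!) = 6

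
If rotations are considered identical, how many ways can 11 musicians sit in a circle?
Circular: fix one position, arrange the rest. (11-1)! = 3628800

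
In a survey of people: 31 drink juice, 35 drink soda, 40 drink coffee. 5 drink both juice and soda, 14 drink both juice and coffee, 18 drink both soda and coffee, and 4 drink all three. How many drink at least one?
|A∪B∪C| = 31+35+40-5-14-18+4 = 73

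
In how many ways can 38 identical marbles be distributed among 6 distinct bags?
C(38+6-1, 6-1) = C(43, 5) = 962598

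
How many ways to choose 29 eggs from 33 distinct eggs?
C(33,29) = 33!/(29!×4!) = 40920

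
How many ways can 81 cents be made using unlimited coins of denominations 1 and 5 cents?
Coefficient of x^81 in 1/(1-x^1) · 1/(1-x^5). Use j coins of 5 for j = 0..⌊81/5⌋ = 16, the rest in 1s: 16 + 1 = 17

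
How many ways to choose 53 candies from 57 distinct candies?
C(57,53) = 57!/(53!×4!) = 395010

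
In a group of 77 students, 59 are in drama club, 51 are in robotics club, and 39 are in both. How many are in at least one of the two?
|A∪B| = |A| + |B| - |A∩B| = 59 + 51 - 39 = 71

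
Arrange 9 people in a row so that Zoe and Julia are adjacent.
Treat as block: (9-1)! × 2! = 40320 × 2 = 80640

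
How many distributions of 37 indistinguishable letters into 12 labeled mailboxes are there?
C(37+12-1, 12-1) = C(48, 11) = 22595200368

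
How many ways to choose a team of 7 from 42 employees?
C(42,7) = 42!/(7!×35!) = 26978328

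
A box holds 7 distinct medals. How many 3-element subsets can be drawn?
C(7,3) = 7!/(3!×4!) = 35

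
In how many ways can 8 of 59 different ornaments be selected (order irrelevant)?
C(59,8) = 59!/(8!×51!) = 2217471399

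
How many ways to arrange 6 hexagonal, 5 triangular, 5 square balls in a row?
16! / (6! × 5! × 5!) = 2018016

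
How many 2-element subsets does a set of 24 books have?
C(24,2) = 24!/(2!×22!) = 276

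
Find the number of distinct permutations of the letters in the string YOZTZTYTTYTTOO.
14! / (3! × 2! × 3! × 6!) = 1681680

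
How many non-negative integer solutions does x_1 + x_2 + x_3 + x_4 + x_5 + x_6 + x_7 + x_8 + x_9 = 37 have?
C(37+9-1, 9-1) = C(45, 8) = 215553195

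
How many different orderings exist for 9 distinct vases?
9! = 362880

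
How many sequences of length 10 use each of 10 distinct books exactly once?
10! = 3628800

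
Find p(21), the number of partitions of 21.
Pentagonal recurrence p(n) = p(n-1) + p(n-2) - p(n-5) - p(n-7) + p(n-12) + p(n-15) - ... gives p(0..20) = 1, 1, 2, 3, 5, 7, 11, 15, 22, 30, 42, 56, 77, 101, 135, 176, 231, 297, 385, 490, 627. p(21) = p(20) + p(19) - p(16) - p(14) + p(9) + p(6) = 627 + 490 - 231 - 135 + 30 + 11 = 792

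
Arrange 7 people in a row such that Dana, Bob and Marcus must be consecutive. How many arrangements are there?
Treat the 3 as one block: (7-3+1)! × 3! = 120 × 6 = 720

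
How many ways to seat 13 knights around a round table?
Circular: fix one position, arrange the rest. (13-1)! = 479001600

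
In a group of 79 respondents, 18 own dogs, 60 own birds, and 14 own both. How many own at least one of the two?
|A∪B| = |A| + |B| - |A∩B| = 18 + 60 - 14 = 64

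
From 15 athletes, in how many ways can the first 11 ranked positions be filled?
P(15,11) = 15!/(15-11)! = 54486432000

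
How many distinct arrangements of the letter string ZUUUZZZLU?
9! / (4! × 4! × 1!) = 630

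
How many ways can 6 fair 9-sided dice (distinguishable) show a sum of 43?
Coefficient of x^43 in (x + x² + ... + x^9)^6. By inclusion-exclusion on dice exceeding 9: Σ_j (-1)^j C(6,j)·C(43-1-9j, 5) = C(6,0)·C(42,5) - C(6,1)·C(33,5) + C(6,2)·C(24,5) - C(6,3)·C(15,5) + C(6,4)·C(6,5) = 1·850668 - 6·237336 + 15·42504 - 20·3003 + 15·6 = 4242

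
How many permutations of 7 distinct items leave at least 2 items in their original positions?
Exactly j fixed points: C(7,j)·!(7-j); sum over j ≥ 2 (derangement numbers via !m = (m-1)·(!(m-1) + !(m-2)): !0..!5 = 1, 0, 1, 2, 9, 44). Σ_{j=2}^{7} C(7,j)·!(7-j) = C(7,2)·!5 + C(7,3)·!4 + C(7,4)·!3 + C(7,5)·!2 + C(7,6)·!1 + C(7,7)·!0 = 21·44 + 35·9 + 35·2 + 21·1 + 7·0 + 1·1 = 1331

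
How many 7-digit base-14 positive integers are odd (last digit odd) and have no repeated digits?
Last∈{1,3,5,7,9,11,13}. Last=0: 0. Last nonzero: 7×12×P(12,5) = 7983360. Total = 7983360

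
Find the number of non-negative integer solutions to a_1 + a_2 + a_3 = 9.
C(9+3-1, 3-1) = C(11, 2) = 55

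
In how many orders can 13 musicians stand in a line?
13! = 6227020800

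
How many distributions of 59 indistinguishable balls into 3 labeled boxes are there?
C(59+3-1, 3-1) = C(61, 2) = 1830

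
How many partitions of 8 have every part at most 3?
Let r_j(i) = number of partitions of i into parts ≤ j, for i = 0..8. r_1(i) = 1 for all i; r_j(i) = r_{j-1}(i) + r_j(i-j). Rows j = 2..3: ≤2: 1 1 2 2 3 3 4 4 5; ≤3: 1 1 2 3 4 5 7 8 10. r_3(8) = 10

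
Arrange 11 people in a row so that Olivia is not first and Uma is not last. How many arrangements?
By inclusion-exclusion: 11! - 2×(11-1)! + (11-2)! = 39916800 - 7257600 + 362880 = 33022080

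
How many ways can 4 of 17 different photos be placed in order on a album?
P(17,4) = 17!/(17-4)! = 57120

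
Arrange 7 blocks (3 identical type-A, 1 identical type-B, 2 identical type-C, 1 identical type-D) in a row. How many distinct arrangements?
7! / (3! × 1! × 2! × 1!) = 420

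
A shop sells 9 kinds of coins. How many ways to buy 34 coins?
C(34+9-1, 9-1) = C(42, 8) = 118030185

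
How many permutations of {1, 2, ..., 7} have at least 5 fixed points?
Exactly j fixed points: C(7,j)·!(7-j); sum over j ≥ 5 (derangement numbers via !m = (m-1)·(!(m-1) + !(m-2)): !0..!2 = 1, 0, 1). Σ_{j=5}^{7} C(7,j)·!(7-j) = C(7,5)·!2 + C(7,6)·!1 + C(7,7)·!0 = 21·1 + 7·0 + 1·1 = 22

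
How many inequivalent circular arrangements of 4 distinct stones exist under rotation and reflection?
(4-1)!/2 = 6/2 = 3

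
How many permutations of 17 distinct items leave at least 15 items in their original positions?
Exactly j fixed points: C(17,j)·!(17-j); sum over j ≥ 15 (derangement numbers via !m = (m-1)·(!(m-1) + !(m-2)): !0..!2 = 1, 0, 1). Σ_{j=15}^{17} C(17,j)·!(17-j) = C(17,15)·!2 + C(17,16)·!1 + C(17,17)·!0 = 136·1 + 17·0 + 1·1 = 137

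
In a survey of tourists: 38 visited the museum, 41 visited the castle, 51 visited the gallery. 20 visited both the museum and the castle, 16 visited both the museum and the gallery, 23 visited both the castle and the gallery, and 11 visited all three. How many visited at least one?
|A∪B∪C| = 38+41+51-20-16-23+11 = 82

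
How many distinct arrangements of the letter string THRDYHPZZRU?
11! / (2! × 2! × 1! × 2! × 1! × 1! × 1! × 1!) = 4989600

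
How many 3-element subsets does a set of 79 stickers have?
C(79,3) = 79!/(3!×76!) = 79079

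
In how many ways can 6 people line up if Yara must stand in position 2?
Fix one position: (6-1)! = 120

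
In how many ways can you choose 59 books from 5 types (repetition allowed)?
C(59+5-1, 5-1) = C(63, 4) = 595665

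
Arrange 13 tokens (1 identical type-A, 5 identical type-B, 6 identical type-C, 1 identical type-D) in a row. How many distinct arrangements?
13! / (1! × 5! × 6! × 1!) = 72072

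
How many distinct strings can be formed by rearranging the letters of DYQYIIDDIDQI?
12! / (2! × 4! × 4! × 2!) = 207900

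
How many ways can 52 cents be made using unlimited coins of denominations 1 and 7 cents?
Coefficient of x^52 in 1/(1-x^1) · 1/(1-x^7). Use j coins of 7 for j = 0..⌊52/7⌋ = 7, the rest in 1s: 7 + 1 = 8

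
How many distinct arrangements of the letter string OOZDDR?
6! / (2! × 1! × 1! × 2!) = 180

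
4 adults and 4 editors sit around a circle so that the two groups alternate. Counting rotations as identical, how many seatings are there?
Fix one of the adults: (4-1)! ways for the remaining adults, × 4! ways for the editors = 6 × 24 = 144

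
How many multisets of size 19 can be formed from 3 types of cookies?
C(19+3-1, 3-1) = C(21, 2) = 210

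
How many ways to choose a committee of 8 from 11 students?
C(11,8) = 11!/(8!×3!) = 165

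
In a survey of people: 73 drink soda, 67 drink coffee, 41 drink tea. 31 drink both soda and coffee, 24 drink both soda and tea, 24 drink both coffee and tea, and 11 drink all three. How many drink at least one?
|A∪B∪C| = 73+67+41-31-24-24+11 = 113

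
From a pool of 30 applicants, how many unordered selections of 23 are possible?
C(30,23) = 30!/(23!×7!) = 2035800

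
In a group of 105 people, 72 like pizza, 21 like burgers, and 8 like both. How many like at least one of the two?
|A∪B| = |A| + |B| - |A∩B| = 72 + 21 - 8 = 85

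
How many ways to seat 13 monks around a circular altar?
Circular: fix one position, arrange the rest. (13-1)! = 479001600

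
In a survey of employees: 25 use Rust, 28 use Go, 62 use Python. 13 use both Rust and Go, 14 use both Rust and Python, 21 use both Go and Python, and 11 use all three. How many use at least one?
|A∪B∪C| = 25+28+62-13-14-21+11 = 78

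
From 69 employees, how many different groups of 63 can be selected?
C(69,63) = 69!/(63!×6!) = 119877472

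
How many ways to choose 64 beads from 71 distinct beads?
C(71,64) = 71!/(64!×7!) = 1329890705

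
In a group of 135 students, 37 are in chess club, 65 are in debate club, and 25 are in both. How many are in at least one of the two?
|A∪B| = |A| + |B| - |A∩B| = 37 + 65 - 25 = 77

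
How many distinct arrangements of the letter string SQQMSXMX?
8! / (2! × 2! × 2! × 2!) = 2520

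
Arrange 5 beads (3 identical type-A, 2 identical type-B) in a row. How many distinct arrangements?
5! / (3! × 2!) = 10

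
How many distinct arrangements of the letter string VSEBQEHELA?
10! / (1! × 1! × 1! × 1! × 1! × 3! × 1! × 1!) = 604800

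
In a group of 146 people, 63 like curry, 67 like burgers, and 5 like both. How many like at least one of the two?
|A∪B| = |A| + |B| - |A∩B| = 63 + 67 - 5 = 125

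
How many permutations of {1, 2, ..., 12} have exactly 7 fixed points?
Choose the 7 fixed points C(12,7) = 792, derange the rest: !5 = Σ_{j=0}^{5} (-1)^j·5!/j! = 120 - 120 + 60 - 20 + 5 - 1 = 44. Product = 792 × 44 = 34848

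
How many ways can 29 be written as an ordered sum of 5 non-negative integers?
C(29+5-1, 5-1) = C(33, 4) = 40920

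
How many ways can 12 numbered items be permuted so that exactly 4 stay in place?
Choose the 4 fixed points C(12,4) = 495, derange the rest: !8 = Σ_{j=0}^{8} (-1)^j·8!/j! = 40320 - 40320 + 20160 - 6720 + 1680 - 336 + 56 - 8 + 1 = 14833. Product = 495 × 14833 = 7342335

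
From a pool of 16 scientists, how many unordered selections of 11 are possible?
C(16,11) = 16!/(11!×5!) = 4368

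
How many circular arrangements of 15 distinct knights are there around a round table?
Circular: fix one position, arrange the rest. (15-1)! = 87178291200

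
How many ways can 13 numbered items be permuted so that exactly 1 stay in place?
Choose the 1 fixed point C(13,1) = 13, derange the rest: !12 = Σ_{j=0}^{12} (-1)^j·12!/j! = 479001600 - 479001600 + 239500800 - 79833600 + 19958400 - 3991680 + 665280 - 95040 + 11880 - 1320 + 132 - 12 + 1 = 176214841. Product = 13 × 176214841 = 2290792933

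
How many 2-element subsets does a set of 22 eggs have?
C(22,2) = 22!/(2!×20!) = 231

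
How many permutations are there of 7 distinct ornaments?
7! = 5040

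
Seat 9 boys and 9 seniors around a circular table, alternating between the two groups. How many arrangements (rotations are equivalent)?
Fix one of the boys: (9-1)! ways for the remaining boys, × 9! ways for the seniors = 40320 × 362880 = 14631321600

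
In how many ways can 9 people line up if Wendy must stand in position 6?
Fix one position: (9-1)! = 40320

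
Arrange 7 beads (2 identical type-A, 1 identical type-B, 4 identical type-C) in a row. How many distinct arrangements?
7! / (2! × 1! × 4!) = 105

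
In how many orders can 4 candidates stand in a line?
4! = 24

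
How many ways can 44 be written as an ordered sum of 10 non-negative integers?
C(44+10-1, 10-1) = C(53, 9) = 4431613550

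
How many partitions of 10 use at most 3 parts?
By conjugation, equals partitions of 10 into parts ≤ 3. Let r_j(i) = number of partitions of i into parts ≤ j, for i = 0..10. r_1(i) = 1 for all i; r_j(i) = r_{j-1}(i) + r_j(i-j). Rows j = 2..3: ≤2: 1 1 2 2 3 3 4 4 5 5 6; ≤3: 1 1 2 3 4 5 7 8 10 12 14. r_3(10) = 14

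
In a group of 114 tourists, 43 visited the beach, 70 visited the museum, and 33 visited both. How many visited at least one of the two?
|A∪B| = |A| + |B| - |A∩B| = 43 + 70 - 33 = 80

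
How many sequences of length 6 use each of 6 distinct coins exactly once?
6! = 720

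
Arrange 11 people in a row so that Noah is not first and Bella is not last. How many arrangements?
By inclusion-exclusion: 11! - 2×(11-1)! + (11-2)! = 39916800 - 7257600 + 362880 = 33022080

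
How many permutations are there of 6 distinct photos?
6! = 720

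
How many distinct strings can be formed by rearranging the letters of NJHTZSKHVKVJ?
12! / (2! × 2! × 1! × 2! × 1! × 1! × 1! × 2!) = 29937600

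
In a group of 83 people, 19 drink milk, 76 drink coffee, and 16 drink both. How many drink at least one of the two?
|A∪B| = |A| + |B| - |A∩B| = 19 + 76 - 16 = 79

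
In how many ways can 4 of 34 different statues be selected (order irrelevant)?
C(34,4) = 34!/(4!×30!) = 46376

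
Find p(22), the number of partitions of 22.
Pentagonal recurrence p(n) = p(n-1) + p(n-2) - p(n-5) - p(n-7) + p(n-12) + p(n-15) - ... gives p(0..21) = 1, 1, 2, 3, 5, 7, 11, 15, 22, 30, 42, 56, 77, 101, 135, 176, 231, 297, 385, 490, 627, 792. p(22) = p(21) + p(20) - p(17) - p(15) + p(10) + p(7) - p(0) = 792 + 627 - 297 - 176 + 42 + 15 - 1 = 1002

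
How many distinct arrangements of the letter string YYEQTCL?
7! / (2! × 1! × 1! × 1! × 1! × 1!) = 2520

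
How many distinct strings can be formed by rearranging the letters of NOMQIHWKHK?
10! / (1! × 2! × 1! × 2! × 1! × 1! × 1! × 1!) = 907200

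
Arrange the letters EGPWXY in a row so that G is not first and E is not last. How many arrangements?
By inclusion-exclusion: 6! - 2×(6-1)! + (6-2)! = 720 - 240 + 24 = 504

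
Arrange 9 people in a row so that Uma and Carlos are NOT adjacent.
Total - adjacent = 9! - (9-1)!×2 = 362880 - 80640 = 282240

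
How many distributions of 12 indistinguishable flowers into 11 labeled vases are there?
C(12+11-1, 11-1) = C(22, 10) = 646646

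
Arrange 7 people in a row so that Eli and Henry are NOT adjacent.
Total - adjacent = 7! - (7-1)!×2 = 5040 - 1440 = 3600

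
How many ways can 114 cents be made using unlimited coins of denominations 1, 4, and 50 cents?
Coefficient of x^114 in 1/(1-x^1) · 1/(1-x^4) · 1/(1-x^50). Case on j = number of 50-cent coins (j = 0..2); remainder r = 114 - 50j is made from {1,4} in ⌊r/4⌋+1 ways. r = 114, 64, 14 → 29 + 17 + 4 = 50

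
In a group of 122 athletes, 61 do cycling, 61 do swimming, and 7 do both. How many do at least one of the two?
|A∪B| = |A| + |B| - |A∩B| = 61 + 61 - 7 = 115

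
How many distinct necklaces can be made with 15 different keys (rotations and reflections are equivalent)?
(15-1)!/2 = 87178291200/2 = 43589145600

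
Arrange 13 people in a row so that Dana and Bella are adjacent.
Treat as block: (13-1)! × 2! = 479001600 × 2 = 958003200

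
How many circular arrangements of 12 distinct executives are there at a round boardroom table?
Circular: fix one position, arrange the rest. (12-1)! = 39916800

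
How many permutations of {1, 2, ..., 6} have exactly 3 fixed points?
Choose the 3 fixed points C(6,3) = 20, derange the rest: !3 = Σ_{j=0}^{3} (-1)^j·3!/j! = 6 - 6 + 3 - 1 = 2. Product = 20 × 2 = 40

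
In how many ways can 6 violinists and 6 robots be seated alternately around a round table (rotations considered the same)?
Fix one of the violinists: (6-1)! ways for the remaining violinists, × 6! ways for the robots = 120 × 720 = 86400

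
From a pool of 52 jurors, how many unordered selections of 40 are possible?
C(52,40) = 52!/(40!×12!) = 206379406870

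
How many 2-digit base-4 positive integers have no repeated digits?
First digit: 3 choices (nonzero). Then descending: 3 × 3 = 9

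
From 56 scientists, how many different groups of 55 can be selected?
C(56,55) = 56!/(55!×1!) = 56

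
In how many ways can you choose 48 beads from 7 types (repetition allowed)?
C(48+7-1, 7-1) = C(54, 6) = 25827165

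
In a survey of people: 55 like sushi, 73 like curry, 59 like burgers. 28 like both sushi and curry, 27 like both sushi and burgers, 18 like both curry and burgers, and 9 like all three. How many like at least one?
|A∪B∪C| = 55+73+59-28-27-18+9 = 123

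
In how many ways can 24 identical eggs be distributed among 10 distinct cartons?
C(24+10-1, 10-1) = C(33, 9) = 38567100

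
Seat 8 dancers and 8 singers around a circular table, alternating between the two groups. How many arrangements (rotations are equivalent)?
Fix one of the dancers: (8-1)! ways for the remaining dancers, × 8! ways for the singers = 5040 × 40320 = 203212800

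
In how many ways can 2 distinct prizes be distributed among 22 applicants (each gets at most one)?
P(22,2) = 22!/(22-2)! = 462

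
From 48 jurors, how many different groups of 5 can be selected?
C(48,5) = 48!/(5!×43!) = 1712304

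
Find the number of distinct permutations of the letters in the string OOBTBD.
6! / (1! × 1! × 2! × 2!) = 180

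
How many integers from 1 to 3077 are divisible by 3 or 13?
⌊3077/3⌋ + ⌊3077/13⌋ - ⌊3077/39⌋ = 1025 + 236 - 78 = 1183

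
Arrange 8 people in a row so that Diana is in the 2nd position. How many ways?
Fix one position: (8-1)! = 5040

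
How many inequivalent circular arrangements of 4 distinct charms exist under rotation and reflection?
(4-1)!/2 = 6/2 = 3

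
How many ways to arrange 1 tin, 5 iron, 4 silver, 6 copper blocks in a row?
16! / (1! × 5! × 4! × 6!) = 10090080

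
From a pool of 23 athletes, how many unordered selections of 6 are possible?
C(23,6) = 23!/(6!×17!) = 100947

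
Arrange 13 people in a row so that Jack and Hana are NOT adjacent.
Total - adjacent = 13! - (13-1)!×2 = 6227020800 - 958003200 = 5269017600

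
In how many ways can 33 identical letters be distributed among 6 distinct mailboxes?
C(33+6-1, 6-1) = C(38, 5) = 501942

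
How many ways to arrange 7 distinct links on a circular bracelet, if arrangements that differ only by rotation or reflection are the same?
(7-1)!/2 = 720/2 = 360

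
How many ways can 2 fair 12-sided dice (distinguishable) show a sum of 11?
Coefficient of x^11 in (x + x² + ... + x^12)^2. By inclusion-exclusion on dice exceeding 12: Σ_j (-1)^j C(2,j)·C(11-1-12j, 1) = C(2,0)·C(10,1) = 1·10 = 10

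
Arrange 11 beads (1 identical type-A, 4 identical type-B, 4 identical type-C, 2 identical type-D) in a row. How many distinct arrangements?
11! / (1! × 4! × 4! × 2!) = 34650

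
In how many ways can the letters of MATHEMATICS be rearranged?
11! / (2! × 2! × 2! × 1! × 1! × 1! × 1! × 1!) = 4989600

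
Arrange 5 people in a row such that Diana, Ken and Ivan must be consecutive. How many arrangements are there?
Treat the 3 as one block: (5-3+1)! × 3! = 6 × 6 = 36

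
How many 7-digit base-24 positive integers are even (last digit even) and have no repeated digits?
Last∈{0,2,4,6,8,10,12,14,16,18,20,22}. Last=0: 72681840. Last nonzero: 11×22×P(22,5) = 764739360. Total = 837421200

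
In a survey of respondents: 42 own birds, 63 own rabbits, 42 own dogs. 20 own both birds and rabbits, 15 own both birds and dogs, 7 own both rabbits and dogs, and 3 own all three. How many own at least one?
|A∪B∪C| = 42+63+42-20-15-7+3 = 108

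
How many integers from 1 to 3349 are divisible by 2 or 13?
⌊3349/2⌋ + ⌊3349/13⌋ - ⌊3349/26⌋ = 1674 + 257 - 128 = 1803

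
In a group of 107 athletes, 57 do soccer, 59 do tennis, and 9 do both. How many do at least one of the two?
|A∪B| = |A| + |B| - |A∩B| = 57 + 59 - 9 = 107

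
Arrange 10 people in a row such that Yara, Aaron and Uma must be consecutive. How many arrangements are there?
Treat the 3 as one block: (10-3+1)! × 3! = 40320 × 6 = 241920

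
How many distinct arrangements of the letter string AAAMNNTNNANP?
12! / (5! × 1! × 1! × 4! × 1!) = 166320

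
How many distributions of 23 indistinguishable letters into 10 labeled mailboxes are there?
C(23+10-1, 10-1) = C(32, 9) = 28048800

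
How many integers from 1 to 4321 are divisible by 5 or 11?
⌊4321/5⌋ + ⌊4321/11⌋ - ⌊4321/55⌋ = 864 + 392 - 78 = 1178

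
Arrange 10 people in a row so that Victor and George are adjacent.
Treat as block: (10-1)! × 2! = 362880 × 2 = 725760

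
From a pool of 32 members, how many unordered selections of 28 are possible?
C(32,28) = 32!/(28!×4!) = 35960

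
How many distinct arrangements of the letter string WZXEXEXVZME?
11! / (3! × 2! × 3! × 1! × 1! × 1!) = 554400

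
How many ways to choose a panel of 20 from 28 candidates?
C(28,20) = 28!/(20!×8!) = 3108105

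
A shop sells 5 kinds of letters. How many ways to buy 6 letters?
C(6+5-1, 5-1) = C(10, 4) = 210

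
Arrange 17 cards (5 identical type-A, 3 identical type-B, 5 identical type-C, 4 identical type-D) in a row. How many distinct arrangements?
17! / (5! × 3! × 5! × 4!) = 171531360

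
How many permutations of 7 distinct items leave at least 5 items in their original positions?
Exactly j fixed points: C(7,j)·!(7-j); sum over j ≥ 5 (derangement numbers via !m = (m-1)·(!(m-1) + !(m-2)): !0..!2 = 1, 0, 1). Σ_{j=5}^{7} C(7,j)·!(7-j) = C(7,5)·!2 + C(7,6)·!1 + C(7,7)·!0 = 21·1 + 7·0 + 1·1 = 22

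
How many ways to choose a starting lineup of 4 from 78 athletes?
C(78,4) = 78!/(4!×74!) = 1426425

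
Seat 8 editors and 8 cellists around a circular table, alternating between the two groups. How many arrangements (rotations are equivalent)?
Fix one of the editors: (8-1)! ways for the remaining editors, × 8! ways for the cellists = 5040 × 40320 = 203212800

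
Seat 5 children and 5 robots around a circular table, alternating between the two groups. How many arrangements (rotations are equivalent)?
Fix one of the children: (5-1)! ways for the remaining children, × 5! ways for the robots = 24 × 120 = 2880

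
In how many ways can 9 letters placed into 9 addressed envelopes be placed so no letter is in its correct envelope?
!9 = Σ_{j=0}^{9} (-1)^j·9!/j! = 362880 - 362880 + 181440 - 60480 + 15120 - 3024 + 504 - 72 + 9 - 1 = 133496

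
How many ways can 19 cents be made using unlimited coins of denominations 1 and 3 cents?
Coefficient of x^19 in 1/(1-x^1) · 1/(1-x^3). Use j coins of 3 for j = 0..⌊19/3⌋ = 6, the rest in 1s: 6 + 1 = 7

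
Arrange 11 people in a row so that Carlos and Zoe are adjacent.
Treat as block: (11-1)! × 2! = 3628800 × 2 = 7257600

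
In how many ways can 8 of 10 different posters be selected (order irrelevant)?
C(10,8) = 10!/(8!×2!) = 45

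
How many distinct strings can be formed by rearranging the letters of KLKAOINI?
8! / (1! × 2! × 1! × 2! × 1! × 1!) = 10080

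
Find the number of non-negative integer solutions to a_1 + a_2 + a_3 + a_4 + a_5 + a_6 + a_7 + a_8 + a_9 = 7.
C(7+9-1, 9-1) = C(15, 8) = 6435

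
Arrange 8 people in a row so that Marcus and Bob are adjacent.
Treat as block: (8-1)! × 2! = 5040 × 2 = 10080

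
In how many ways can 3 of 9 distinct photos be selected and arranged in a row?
P(9,3) = 9!/(9-3)! = 504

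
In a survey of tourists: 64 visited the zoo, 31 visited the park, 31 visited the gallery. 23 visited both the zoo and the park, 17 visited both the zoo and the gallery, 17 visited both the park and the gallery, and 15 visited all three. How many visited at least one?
|A∪B∪C| = 64+31+31-23-17-17+15 = 84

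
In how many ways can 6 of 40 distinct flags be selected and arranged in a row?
P(40,6) = 40!/(40-6)! = 2763633600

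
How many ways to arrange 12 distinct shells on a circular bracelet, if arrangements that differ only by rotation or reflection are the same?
(12-1)!/2 = 39916800/2 = 19958400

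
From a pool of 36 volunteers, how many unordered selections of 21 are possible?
C(36,21) = 36!/(21!×15!) = 5567902560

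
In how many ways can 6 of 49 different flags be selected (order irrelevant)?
C(49,6) = 49!/(6!×43!) = 13983816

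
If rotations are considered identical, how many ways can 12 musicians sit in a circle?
Circular: fix one position, arrange the rest. (12-1)! = 39916800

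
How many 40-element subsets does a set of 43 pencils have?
C(43,40) = 43!/(40!×3!) = 12341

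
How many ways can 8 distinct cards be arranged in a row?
8! = 40320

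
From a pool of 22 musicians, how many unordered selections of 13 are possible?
C(22,13) = 22!/(13!×9!) = 497420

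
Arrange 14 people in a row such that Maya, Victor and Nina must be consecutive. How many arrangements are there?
Treat the 3 as one block: (14-3+1)! × 3! = 479001600 × 6 = 2874009600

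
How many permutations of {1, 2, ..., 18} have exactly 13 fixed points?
Choose the 13 fixed points C(18,13) = 8568, derange the rest: !5 = Σ_{j=0}^{5} (-1)^j·5!/j! = 120 - 120 + 60 - 20 + 5 - 1 = 44. Product = 8568 × 44 = 376992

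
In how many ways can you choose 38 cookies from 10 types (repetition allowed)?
C(38+10-1, 10-1) = C(47, 9) = 1362649145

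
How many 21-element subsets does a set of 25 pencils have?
C(25,21) = 25!/(21!×4!) = 12650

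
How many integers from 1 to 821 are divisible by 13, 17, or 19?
⌊821/13⌋+⌊821/17⌋+⌊821/19⌋ - ⌊821/221⌋-⌊821/247⌋-⌊821/323⌋ + ⌊821/4199⌋ = 63+48+43 - 3-3-2 + 0 = 146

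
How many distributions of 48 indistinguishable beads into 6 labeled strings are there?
C(48+6-1, 6-1) = C(53, 5) = 2869685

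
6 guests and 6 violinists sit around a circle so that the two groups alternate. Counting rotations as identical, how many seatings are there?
Fix one of the guests: (6-1)! ways for the remaining guests, × 6! ways for the violinists = 120 × 720 = 86400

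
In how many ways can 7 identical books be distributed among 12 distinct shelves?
C(7+12-1, 12-1) = C(18, 11) = 31824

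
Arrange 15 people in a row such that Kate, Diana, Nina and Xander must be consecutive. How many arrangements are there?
Treat the 4 as one block: (15-4+1)! × 4! = 479001600 × 24 = 11496038400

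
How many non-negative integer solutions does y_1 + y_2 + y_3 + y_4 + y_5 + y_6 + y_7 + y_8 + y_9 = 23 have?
C(23+9-1, 9-1) = C(31, 8) = 7888725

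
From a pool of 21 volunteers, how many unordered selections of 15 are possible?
C(21,15) = 21!/(15!×6!) = 54264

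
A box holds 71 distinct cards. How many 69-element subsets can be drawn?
C(71,69) = 71!/(69!×2!) = 2485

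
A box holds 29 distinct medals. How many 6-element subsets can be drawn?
C(29,6) = 29!/(6!×23!) = 475020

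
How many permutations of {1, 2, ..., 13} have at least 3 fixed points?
Exactly j fixed points: C(13,j)·!(13-j); sum over j ≥ 3 (derangement numbers via !m = (m-1)·(!(m-1) + !(m-2)): !0..!10 = 1, 0, 1, 2, 9, 44, 265, 1854, 14833, 133496, 1334961). Σ_{j=3}^{13} C(13,j)·!(13-j) = C(13,3)·!10 + C(13,4)·!9 + C(13,5)·!8 + C(13,6)·!7 + C(13,7)·!6 + C(13,8)·!5 + C(13,9)·!4 + C(13,10)·!3 + C(13,11)·!2 + C(13,12)·!1 + C(13,13)·!0 = 286·1334961 + 715·133496 + 1287·14833 + 1716·1854 + 1716·265 + 1287·44 + 715·9 + 286·2 + 78·1 + 13·0 + 1·1 = 500038475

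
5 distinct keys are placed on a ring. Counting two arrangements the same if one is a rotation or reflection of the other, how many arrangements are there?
(5-1)!/2 = 24/2 = 12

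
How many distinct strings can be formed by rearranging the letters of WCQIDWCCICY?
11! / (1! × 1! × 1! × 2! × 2! × 4!) = 415800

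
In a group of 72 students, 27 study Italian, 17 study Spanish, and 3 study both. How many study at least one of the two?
|A∪B| = |A| + |B| - |A∩B| = 27 + 17 - 3 = 41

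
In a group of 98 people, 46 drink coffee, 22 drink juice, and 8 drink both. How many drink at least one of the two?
|A∪B| = |A| + |B| - |A∩B| = 46 + 22 - 8 = 60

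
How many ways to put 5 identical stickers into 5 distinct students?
C(5+5-1, 5-1) = C(9, 4) = 126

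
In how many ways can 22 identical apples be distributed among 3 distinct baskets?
C(22+3-1, 3-1) = C(24, 2) = 276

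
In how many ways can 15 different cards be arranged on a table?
15! = 1307674368000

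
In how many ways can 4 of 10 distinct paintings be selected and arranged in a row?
P(10,4) = 10!/(10-4)! = 5040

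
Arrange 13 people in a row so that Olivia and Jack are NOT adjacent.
Total - adjacent = 13! - (13-1)!×2 = 6227020800 - 958003200 = 5269017600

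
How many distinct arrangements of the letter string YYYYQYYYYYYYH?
13! / (11! × 1! × 1!) = 156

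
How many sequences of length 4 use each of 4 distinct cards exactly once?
4! = 24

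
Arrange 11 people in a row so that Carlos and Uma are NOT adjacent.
Total - adjacent = 11! - (11-1)!×2 = 39916800 - 7257600 = 32659200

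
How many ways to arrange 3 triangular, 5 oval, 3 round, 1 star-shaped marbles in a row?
12! / (3! × 5! × 3! × 1!) = 110880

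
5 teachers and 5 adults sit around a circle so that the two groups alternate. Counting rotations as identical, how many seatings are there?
Fix one of the teachers: (5-1)! ways for the remaining teachers, × 5! ways for the adults = 24 × 120 = 2880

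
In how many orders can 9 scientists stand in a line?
9! = 362880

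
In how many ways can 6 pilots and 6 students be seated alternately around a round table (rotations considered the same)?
Fix one of the pilots: (6-1)! ways for the remaining pilots, × 6! ways for the students = 120 × 720 = 86400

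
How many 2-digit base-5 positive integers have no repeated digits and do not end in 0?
Last digit: 4 nonzero choices. First digit: 3 (nonzero, ≠last). Middle 0: P(3,0) = 1. Total = 12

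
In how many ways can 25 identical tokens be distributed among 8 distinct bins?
C(25+8-1, 8-1) = C(32, 7) = 3365856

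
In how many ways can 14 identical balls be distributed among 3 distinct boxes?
C(14+3-1, 3-1) = C(16, 2) = 120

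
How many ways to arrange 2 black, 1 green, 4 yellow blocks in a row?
7! / (2! × 1! × 4!) = 105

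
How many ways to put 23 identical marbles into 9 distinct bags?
C(23+9-1, 9-1) = C(31, 8) = 7888725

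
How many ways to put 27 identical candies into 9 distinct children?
C(27+9-1, 9-1) = C(35, 8) = 23535820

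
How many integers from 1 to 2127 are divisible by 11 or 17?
⌊2127/11⌋ + ⌊2127/17⌋ - ⌊2127/187⌋ = 193 + 125 - 11 = 307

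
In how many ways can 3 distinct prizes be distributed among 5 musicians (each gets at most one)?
P(5,3) = 5!/(5-3)! = 60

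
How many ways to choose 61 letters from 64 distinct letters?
C(64,61) = 64!/(61!×3!) = 41664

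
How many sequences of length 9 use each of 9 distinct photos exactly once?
9! = 362880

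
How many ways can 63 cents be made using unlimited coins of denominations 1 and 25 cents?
Coefficient of x^63 in 1/(1-x^1) · 1/(1-x^25). Use j coins of 25 for j = 0..⌊63/25⌋ = 2, the rest in 1s: 2 + 1 = 3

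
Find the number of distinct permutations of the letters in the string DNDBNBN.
7! / (3! × 2! × 2!) = 210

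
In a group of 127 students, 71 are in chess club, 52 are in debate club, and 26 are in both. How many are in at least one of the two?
|A∪B| = |A| + |B| - |A∩B| = 71 + 52 - 26 = 97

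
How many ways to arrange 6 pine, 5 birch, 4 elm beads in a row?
15! / (6! × 5! × 4!) = 630630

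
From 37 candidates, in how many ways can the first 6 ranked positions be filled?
P(37,6) = 37!/(37-6)! = 1673844480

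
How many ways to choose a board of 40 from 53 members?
C(53,40) = 53!/(40!×13!) = 841392966470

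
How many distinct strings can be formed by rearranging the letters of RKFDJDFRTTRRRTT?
15! / (2! × 4! × 2! × 5! × 1! × 1!) = 113513400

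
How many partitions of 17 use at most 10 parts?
By conjugation, equals partitions of 17 into parts ≤ 10. Let r_j(i) = number of partitions of i into parts ≤ j, for i = 0..17. r_1(i) = 1 for all i; r_j(i) = r_{j-1}(i) + r_j(i-j). Rows j = 2..10: ≤2: 1 1 2 2 3 3 4 4 5 5 6 6 7 7 8 8 9 9; ≤3: 1 1 2 3 4 5 7 8 10 12 14 16 19 21 24 27 30 33; ≤4: 1 1 2 3 5 6 9 11 15 18 23 27 34 39 47 54 64 72; ≤5: 1 1 2 3 5 7 10 13 18 23 30 37 47 57 70 84 101 119; ≤6: 1 1 2 3 5 7 11 14 20 26 35 44 58 71 90 110 136 163; ≤7: 1 1 2 3 5 7 11 15 21 28 38 49 65 82 105 131 164 201; ≤8: 1 1 2 3 5 7 11 15 22 29 40 52 70 89 116 146 186 230; ≤9: 1 1 2 3 5 7 11 15 22 30 41 54 73 94 123 157 201 252; ≤10: 1 1 2 3 5 7 11 15 22 30 42 55 75 97 128 164 212 267. r_10(17) = 267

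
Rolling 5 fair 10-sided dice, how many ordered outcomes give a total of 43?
Coefficient of x^43 in (x + x² + ... + x^10)^5. By inclusion-exclusion on dice exceeding 10: Σ_j (-1)^j C(5,j)·C(43-1-10j, 4) = C(5,0)·C(42,4) - C(5,1)·C(32,4) + C(5,2)·C(22,4) - C(5,3)·C(12,4) = 1·111930 - 5·35960 + 10·7315 - 10·495 = 330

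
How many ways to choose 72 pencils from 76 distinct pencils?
C(76,72) = 76!/(72!×4!) = 1282975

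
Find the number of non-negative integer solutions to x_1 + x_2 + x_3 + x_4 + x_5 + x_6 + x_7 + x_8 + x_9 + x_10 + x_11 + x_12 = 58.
C(58+12-1, 12-1) = C(69, 11) = 1823810410032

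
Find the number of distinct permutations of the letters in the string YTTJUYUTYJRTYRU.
15! / (2! × 4! × 3! × 2! × 4!) = 94594500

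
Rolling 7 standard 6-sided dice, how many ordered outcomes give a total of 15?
Coefficient of x^15 in (x + x² + ... + x^6)^7. By inclusion-exclusion on dice exceeding 6: Σ_j (-1)^j C(7,j)·C(15-1-6j, 6) = C(7,0)·C(14,6) - C(7,1)·C(8,6) = 1·3003 - 7·28 = 2807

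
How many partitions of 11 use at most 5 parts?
By conjugation, equals partitions of 11 into parts ≤ 5. Let r_j(i) = number of partitions of i into parts ≤ j, for i = 0..11. r_1(i) = 1 for all i; r_j(i) = r_{j-1}(i) + r_j(i-j). Rows j = 2..5: ≤2: 1 1 2 2 3 3 4 4 5 5 6 6; ≤3: 1 1 2 3 4 5 7 8 10 12 14 16; ≤4: 1 1 2 3 5 6 9 11 15 18 23 27; ≤5: 1 1 2 3 5 7 10 13 18 23 30 37. r_5(11) = 37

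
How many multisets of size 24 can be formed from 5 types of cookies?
C(24+5-1, 5-1) = C(28, 4) = 20475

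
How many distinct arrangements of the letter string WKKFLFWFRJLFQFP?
15! / (1! × 1! × 1! × 2! × 2! × 1! × 2! × 5!) = 1362160800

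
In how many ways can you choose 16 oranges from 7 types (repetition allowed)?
C(16+7-1, 7-1) = C(22, 6) = 74613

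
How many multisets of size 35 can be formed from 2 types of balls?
C(35+2-1, 2-1) = C(36, 1) = 36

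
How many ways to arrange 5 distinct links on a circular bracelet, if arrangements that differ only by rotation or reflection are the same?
(5-1)!/2 = 24/2 = 12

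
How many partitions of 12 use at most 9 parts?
By conjugation, equals partitions of 12 into parts ≤ 9. Let r_j(i) = number of partitions of i into parts ≤ j, for i = 0..12. r_1(i) = 1 for all i; r_j(i) = r_{j-1}(i) + r_j(i-j). Rows j = 2..9: ≤2: 1 1 2 2 3 3 4 4 5 5 6 6 7; ≤3: 1 1 2 3 4 5 7 8 10 12 14 16 19; ≤4: 1 1 2 3 5 6 9 11 15 18 23 27 34; ≤5: 1 1 2 3 5 7 10 13 18 23 30 37 47; ≤6: 1 1 2 3 5 7 11 14 20 26 35 44 58; ≤7: 1 1 2 3 5 7 11 15 21 28 38 49 65; ≤8: 1 1 2 3 5 7 11 15 22 29 40 52 70; ≤9: 1 1 2 3 5 7 11 15 22 30 41 54 73. r_9(12) = 73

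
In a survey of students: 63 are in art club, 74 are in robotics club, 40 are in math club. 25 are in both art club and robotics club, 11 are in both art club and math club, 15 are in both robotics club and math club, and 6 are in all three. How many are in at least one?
|A∪B∪C| = 63+74+40-25-11-15+6 = 132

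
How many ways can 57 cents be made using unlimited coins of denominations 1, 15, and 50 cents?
Coefficient of x^57 in 1/(1-x^1) · 1/(1-x^15) · 1/(1-x^50). Case on j = number of 50-cent coins (j = 0..1); remainder r = 57 - 50j is made from {1,15} in ⌊r/15⌋+1 ways. r = 57, 7 → 4 + 1 = 5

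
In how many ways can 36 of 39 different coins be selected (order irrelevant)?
C(39,36) = 39!/(36!×3!) = 9139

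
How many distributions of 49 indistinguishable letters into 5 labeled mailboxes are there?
C(49+5-1, 5-1) = C(53, 4) = 292825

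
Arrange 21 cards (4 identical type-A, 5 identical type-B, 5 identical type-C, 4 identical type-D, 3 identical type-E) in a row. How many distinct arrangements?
21! / (4! × 5! × 5! × 4! × 3!) = 1026615189600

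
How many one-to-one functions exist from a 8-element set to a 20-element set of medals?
P(20,8) = 20!/(20-8)! = 5079110400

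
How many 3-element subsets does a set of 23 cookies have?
C(23,3) = 23!/(3!×20!) = 1771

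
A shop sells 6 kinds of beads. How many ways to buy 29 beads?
C(29+6-1, 6-1) = C(34, 5) = 278256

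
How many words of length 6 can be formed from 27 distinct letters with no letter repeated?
P(27,6) = 27!/(27-6)! = 213127200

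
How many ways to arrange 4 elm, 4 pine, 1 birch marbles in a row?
9! / (4! × 4! × 1!) = 630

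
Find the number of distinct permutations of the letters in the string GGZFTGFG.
8! / (1! × 4! × 2! × 1!) = 840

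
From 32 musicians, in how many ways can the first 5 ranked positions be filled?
P(32,5) = 32!/(32-5)! = 24165120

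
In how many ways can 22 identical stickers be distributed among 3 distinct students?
C(22+3-1, 3-1) = C(24, 2) = 276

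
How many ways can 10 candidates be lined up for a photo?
10! = 3628800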